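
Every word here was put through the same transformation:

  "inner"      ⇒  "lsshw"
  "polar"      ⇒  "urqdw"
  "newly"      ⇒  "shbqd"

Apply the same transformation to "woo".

brr

The shift depends on letter class: consonant n→s is +5, but vowel i→l is +3. Two shifts are in play — +3 for a/e/i/o/u, +5 for every other letter.
For woo: w(cons)+5=b, o(vowel)+3=r, o(vowel)+3=r.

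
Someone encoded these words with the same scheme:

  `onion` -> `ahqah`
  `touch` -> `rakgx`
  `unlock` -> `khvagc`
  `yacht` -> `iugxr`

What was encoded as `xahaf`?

o(14)→a(0) and n(13)→h(7) fit y≡19x+20 (mod 26); the inverse of 19 mod 26 is 11. Treating letters as 0–25, the rule is x ↦ 19x + 20 (mod 26).
Reversing it on xahaf: x(23)→11·(23−20)≡7=h; a(0)→11·(0−20)≡14=o; h(7)→11·(7−20)≡13=n; a(0)→11·(0−20)≡14=o; f(5)→11·(5−20)≡17=r (all mod 26).

honor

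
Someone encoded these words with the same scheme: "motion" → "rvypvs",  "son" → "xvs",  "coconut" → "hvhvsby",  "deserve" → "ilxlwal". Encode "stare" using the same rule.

xyhwl

The shift depends on letter class: consonant m→r is +5, but vowel o→v is +7. Vowels shift forward by 7 and consonants shift forward by 5.
For stare: s(cons)+5=x, t(cons)+5=y, a(vowel)+7=h, r(cons)+5=w, e(vowel)+7=l.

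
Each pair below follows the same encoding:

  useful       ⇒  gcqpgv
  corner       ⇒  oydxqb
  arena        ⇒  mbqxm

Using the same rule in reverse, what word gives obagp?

A repeating key of period 2 is used — shifts +12, +10 over and over.
Undoing it on obagp: o−12=c, b−10=r, a−12=o, g−10=w, p−12=d.

crowd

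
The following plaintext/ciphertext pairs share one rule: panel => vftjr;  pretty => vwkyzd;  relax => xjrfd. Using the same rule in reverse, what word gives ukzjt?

often

Shifts by position in panel: pos 0: p→v (+6), pos 1: a→f (+5), pos 2: n→t (+6), pos 3: e→j (+5) — repeating every 2. The shifts repeat in a cycle of length 2: positions 0,1,… shift by +6, +5, then the pattern repeats.
Reversing it on ukzjt: u−6=o, k−5=f, z−6=t, j−5=e, t−6=n.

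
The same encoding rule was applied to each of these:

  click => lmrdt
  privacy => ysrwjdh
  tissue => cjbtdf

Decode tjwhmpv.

kingdom

Shifts by position in click: pos 0: c→l (+9), pos 1: l→m (+1), pos 2: i→r (+9), pos 3: c→d (+1) — repeating every 2. The shifts repeat in a cycle of length 2: positions 0,1,… shift by +9, +1, then the pattern repeats.
Decoding tjwhmpv: t−9=k, j−1=i, w−9=n, h−1=g, m−9=d, p−1=o, v−9=m.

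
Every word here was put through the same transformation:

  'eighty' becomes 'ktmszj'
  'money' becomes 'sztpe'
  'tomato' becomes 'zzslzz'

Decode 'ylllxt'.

Shifts by position in eighty: pos 0: e→k (+6), pos 1: i→t (+11), pos 2: g→m (+6), pos 3: h→s (+11) — repeating every 2. It's a Vigenère-style cipher with numeric key [6,11]: position i shifts by key[i mod 2].
Reversing it on ylllxt: y−6=s, l−11=a, l−6=f, l−11=a, x−6=r, t−11=i.

safari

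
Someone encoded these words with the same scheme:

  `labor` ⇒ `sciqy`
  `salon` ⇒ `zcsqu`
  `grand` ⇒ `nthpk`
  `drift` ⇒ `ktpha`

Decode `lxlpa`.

event

Shifts by position in labor: pos 0: l→s (+7), pos 1: a→c (+2), pos 2: b→i (+7), pos 3: o→q (+2) — repeating every 2. A repeating key of period 2 is used — shifts +7, +2 over and over.
Undoing it on lxlpa: l−7=e, x−2=v, l−7=e, p−2=n, a−7=t.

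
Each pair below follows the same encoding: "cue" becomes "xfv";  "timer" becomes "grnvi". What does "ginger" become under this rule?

Each pair mirrors across the alphabet (c↔x, u↔f, e↔v): positions sum to 25. This is the alphabet-reversal cipher (Atbash): a becomes z, b becomes y, etc.
For ginger: g↔t, i↔r, n↔m, g↔t, e↔v, r↔i.

trmtvi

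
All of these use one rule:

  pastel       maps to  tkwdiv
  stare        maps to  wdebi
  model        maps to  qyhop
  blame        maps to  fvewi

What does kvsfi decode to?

Shifts by position in pastel: pos 0: p→t (+4), pos 1: a→k (+10), pos 2: s→w (+4), pos 3: t→d (+10) — repeating every 2. A repeating key of period 2 is used — shifts +4, +10 over and over.
Reversing it on kvsfi: k−4=g, v−10=l, s−4=o, f−10=v, i−4=e.

glove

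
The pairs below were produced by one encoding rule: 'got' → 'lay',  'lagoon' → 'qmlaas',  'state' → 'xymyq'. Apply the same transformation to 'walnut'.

bmqsgy

The shift depends on letter class: consonant g→l is +5, but vowel o→a is +12. Two shifts are in play — +12 for a/e/i/o/u, +5 for every other letter.
For walnut: w(cons)+5=b, a(vowel)+12=m, l(cons)+5=q, n(cons)+5=s, u(vowel)+12=g, t(cons)+5=y.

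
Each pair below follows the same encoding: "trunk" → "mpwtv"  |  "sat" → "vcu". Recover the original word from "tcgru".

The output letters match the input read backwards, each shifted +2: trunk reversed is knurt. Read the word backwards and shift each letter +2.
Decoding tcgru: shift back: t−2=r, c−2=a, g−2=e, r−2=p, u−2=s → raeps; then reverse → spear.

spear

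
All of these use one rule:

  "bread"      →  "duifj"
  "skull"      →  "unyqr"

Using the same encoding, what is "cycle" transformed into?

ebgqk

In bread: b→d is +2, r→u is +3, e→i is +4, a→f is +5 — the shift increases by 1 each position. Letter i (0-indexed) is shifted by i+2, so successive shifts are 2, 3, 4, ….
For cycle: c+2=e, y+3=b, c+4=g, l+5=q, e+6=k.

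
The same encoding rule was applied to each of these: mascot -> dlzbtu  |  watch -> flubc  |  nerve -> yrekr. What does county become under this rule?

btpyuv

m(12)→d(3) and a(0)→l(11) fit y≡21x+11 (mod 26); the inverse of 21 mod 26 is 5. Each letter's alphabet position (a=0..z=25) is mapped through 21·x+11 mod 26 — an affine cipher.
Applying it to county: c(2)→21·2+11≡1=b; o(14)→21·14+11≡19=t; u(20)→21·20+11≡15=p; n(13)→21·13+11≡24=y; t(19)→21·19+11≡20=u; y(24)→21·24+11≡21=v (all mod 26).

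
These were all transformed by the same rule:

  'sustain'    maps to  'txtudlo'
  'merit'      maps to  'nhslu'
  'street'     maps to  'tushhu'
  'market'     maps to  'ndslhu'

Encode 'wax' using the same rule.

xdy

The shift depends on letter class: consonant s→t is +1, but vowel u→x is +3. Two shifts are in play — +3 for a/e/i/o/u, +1 for every other letter.
On wax: w(cons)+1=x, a(vowel)+3=d, x(cons)+1=y.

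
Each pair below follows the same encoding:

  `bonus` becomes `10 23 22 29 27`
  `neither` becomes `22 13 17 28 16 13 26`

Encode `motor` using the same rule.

21 23 28 23 26

The number is (letter's place in the alphabet, a=1) + 8.
Applying it to motor: m=13→21, o=15→23, t=20→28, o=15→23, r=18→26.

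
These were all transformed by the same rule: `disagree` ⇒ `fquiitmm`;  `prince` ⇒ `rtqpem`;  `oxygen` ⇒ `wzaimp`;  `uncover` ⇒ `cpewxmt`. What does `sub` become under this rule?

Vowels shift forward by 8 and consonants shift forward by 2.
For sub: s(cons)+2=u, u(vowel)+8=c, b(cons)+2=d.

ucd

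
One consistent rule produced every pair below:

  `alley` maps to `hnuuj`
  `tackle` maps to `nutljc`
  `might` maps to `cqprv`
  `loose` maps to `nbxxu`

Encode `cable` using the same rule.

nukjl

The output letters match the input read backwards, each shifted +9: alley reversed is yella. The word is reversed, then every letter is shifted forward by 9.
On cable: reverse → elbac; then shift: e+9=n, l+9=u, b+9=k, a+9=j, c+9=l.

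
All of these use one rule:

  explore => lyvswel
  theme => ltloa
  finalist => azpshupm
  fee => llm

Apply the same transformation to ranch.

The output letters match the input read backwards, each shifted +7: explore reversed is erolpxe. Two steps: reverse the string, then apply a Caesar shift of +7.
For ranch: reverse → hcnar; then shift: h+7=o, c+7=j, n+7=u, a+7=h, r+7=y.

ojuhy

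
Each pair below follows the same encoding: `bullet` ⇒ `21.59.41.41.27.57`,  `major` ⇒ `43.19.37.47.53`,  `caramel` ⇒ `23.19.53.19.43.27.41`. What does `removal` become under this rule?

53.27.43.47.61.19.41

With a=1..z=26, the number is 2·pos + 17.
For removal: r=18→53, e=5→27, m=13→43, o=15→47, v=22→61, a=1→19, l=12→41.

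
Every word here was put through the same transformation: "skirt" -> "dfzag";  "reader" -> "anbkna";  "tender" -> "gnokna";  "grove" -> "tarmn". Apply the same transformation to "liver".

izmna

s(18)→d(3) and k(10)→f(5) fit y≡3x+1 (mod 26); the inverse of 3 mod 26 is 9. Each letter's alphabet position (a=0..z=25) is mapped through 3·x+1 mod 26 — an affine cipher.
Applying it to liver: l(11)→3·11+1≡8=i; i(8)→3·8+1≡25=z; v(21)→3·21+1≡12=m; e(4)→3·4+1≡13=n; r(17)→3·17+1≡0=a (all mod 26).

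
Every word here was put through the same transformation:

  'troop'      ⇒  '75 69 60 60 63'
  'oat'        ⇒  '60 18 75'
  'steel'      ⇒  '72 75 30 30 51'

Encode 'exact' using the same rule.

t(#20)→75 and r(#18)→69: differences scale by 3, so n = 3·pos + 15. Each letter becomes 3×(its alphabet position, a=1..z=26) + 15.
On exact: e=5→30, x=24→87, a=1→18, c=3→24, t=20→75.

30 87 18 24 75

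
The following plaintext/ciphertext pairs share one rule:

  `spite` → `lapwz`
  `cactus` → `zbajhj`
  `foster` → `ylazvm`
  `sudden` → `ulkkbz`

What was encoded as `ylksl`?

The output letters match the input read backwards, each shifted +7: spite reversed is etips. Read the word backwards and shift each letter +7.
Reversing it on ylksl: shift back: y−7=r, l−7=e, k−7=d, s−7=l, l−7=e → redle; then reverse → elder.

elder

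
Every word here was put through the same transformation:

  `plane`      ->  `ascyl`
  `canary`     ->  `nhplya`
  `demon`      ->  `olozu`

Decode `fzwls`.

usual

It's a Vigenère-style cipher with numeric key [11,7,2]: position i shifts by key[i mod 3].
Undoing it on fzwls: f−11=u, z−7=s, w−2=u, l−11=a, s−7=l.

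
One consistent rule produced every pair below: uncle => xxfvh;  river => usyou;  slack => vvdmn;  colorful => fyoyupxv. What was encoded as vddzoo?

staple

Shifts by position in uncle: pos 0: u→x (+3), pos 1: n→x (+10), pos 2: c→f (+3), pos 3: l→v (+10) — repeating every 2. The shifts repeat in a cycle of length 2: positions 0,1,… shift by +3, +10, then the pattern repeats.
Decoding vddzoo: v−3=s, d−10=t, d−3=a, z−10=p, o−3=l, o−10=e.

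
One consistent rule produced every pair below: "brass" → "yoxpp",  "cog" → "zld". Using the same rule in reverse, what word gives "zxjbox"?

Compare letters: b→y is +23, r→o is +23, a→x is +23 — a constant shift. It's a constant shift of +23 (ROT23).
Reversing it on zxjbox: z−23=c, x−23=a, j−23=m, b−23=e, o−23=r, x−23=a.

camera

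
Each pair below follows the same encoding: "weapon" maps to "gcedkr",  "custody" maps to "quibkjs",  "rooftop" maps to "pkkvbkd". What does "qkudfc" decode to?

This is an affine cipher: with a=0,…,z=25, each position x becomes (19x+4) mod 26.
Reversing it on qkudfc: q(16)→11·(16−4)≡2=c; k(10)→11·(10−4)≡14=o; u(20)→11·(20−4)≡20=u; d(3)→11·(3−4)≡15=p; f(5)→11·(5−4)≡11=l; c(2)→11·(2−4)≡4=e (all mod 26).

couple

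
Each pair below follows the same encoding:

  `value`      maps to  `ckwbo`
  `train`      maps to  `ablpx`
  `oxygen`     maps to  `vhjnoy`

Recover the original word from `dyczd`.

The shifts repeat in a cycle of length 3: positions 0,1,… shift by +7, +10, +11, then the pattern repeats.
Reversing it on dyczd: d−7=w, y−10=o, c−11=r, z−7=s, d−10=t.

worst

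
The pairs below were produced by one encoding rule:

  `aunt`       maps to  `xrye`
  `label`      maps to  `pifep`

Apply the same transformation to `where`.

The output letters match the input read backwards, each shifted +4: aunt reversed is tnua. The word is reversed, then every letter is shifted forward by 4.
For where: reverse → erehw; then shift: e+4=i, r+4=v, e+4=i, h+4=l, w+4=a.

ivila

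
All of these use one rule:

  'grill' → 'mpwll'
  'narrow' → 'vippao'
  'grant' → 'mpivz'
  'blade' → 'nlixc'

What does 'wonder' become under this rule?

oavxcp

g(6)→m(12) and r(17)→p(15) fit y≡5x+8 (mod 26); the inverse of 5 mod 26 is 21. This is an affine cipher: with a=0,…,z=25, each position x becomes (5x+8) mod 26.
For wonder: w(22)→5·22+8≡14=o; o(14)→5·14+8≡0=a; n(13)→5·13+8≡21=v; d(3)→5·3+8≡23=x; e(4)→5·4+8≡2=c; r(17)→5·17+8≡15=p (all mod 26).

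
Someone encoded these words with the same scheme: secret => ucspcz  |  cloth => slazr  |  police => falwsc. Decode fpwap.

s(18)→u(20) and e(4)→c(2) fit y≡5x+8 (mod 26); the inverse of 5 mod 26 is 21. This is an affine cipher: with a=0,…,z=25, each position x becomes (5x+8) mod 26.
Decoding fpwap: f(5)→21·(5−8)≡15=p; p(15)→21·(15−8)≡17=r; w(22)→21·(22−8)≡8=i; a(0)→21·(0−8)≡14=o; p(15)→21·(15−8)≡17=r (all mod 26).

prior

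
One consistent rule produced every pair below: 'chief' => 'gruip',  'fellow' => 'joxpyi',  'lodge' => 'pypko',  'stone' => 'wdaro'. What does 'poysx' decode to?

The shifts repeat in a cycle of length 3: positions 0,1,… shift by +4, +10, +12, then the pattern repeats.
Decoding poysx: p−4=l, o−10=e, y−12=m, s−4=o, x−10=n.

lemon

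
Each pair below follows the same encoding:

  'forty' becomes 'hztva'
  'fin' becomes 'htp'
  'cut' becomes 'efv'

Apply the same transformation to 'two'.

Vowels shift forward by 11 and consonants shift forward by 2.
On two: t(cons)+2=v, w(cons)+2=y, o(vowel)+11=z.

vyz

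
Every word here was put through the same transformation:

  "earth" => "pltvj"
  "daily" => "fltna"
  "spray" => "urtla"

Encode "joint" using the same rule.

Two shifts are in play — +11 for a/e/i/o/u, +2 for every other letter.
On joint: j(cons)+2=l, o(vowel)+11=z, i(vowel)+11=t, n(cons)+2=p, t(cons)+2=v.

lztpv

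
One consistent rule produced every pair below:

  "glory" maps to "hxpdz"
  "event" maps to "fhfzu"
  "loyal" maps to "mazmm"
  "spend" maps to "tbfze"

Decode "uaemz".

Shifts by position in glory: pos 0: g→h (+1), pos 1: l→x (+12), pos 2: o→p (+1), pos 3: r→d (+12) — repeating every 2. A repeating key of period 2 is used — shifts +1, +12 over and over.
Reversing it on uaemz: u−1=t, a−12=o, e−1=d, m−12=a, z−1=y.

today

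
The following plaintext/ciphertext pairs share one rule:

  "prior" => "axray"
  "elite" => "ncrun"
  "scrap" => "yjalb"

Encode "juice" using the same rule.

The output letters match the input read backwards, each shifted +9: prior reversed is roirp. Read the word backwards and shift each letter +9.
On juice: reverse → eciuj; then shift: e+9=n, c+9=l, i+9=r, u+9=d, j+9=s.

nlrds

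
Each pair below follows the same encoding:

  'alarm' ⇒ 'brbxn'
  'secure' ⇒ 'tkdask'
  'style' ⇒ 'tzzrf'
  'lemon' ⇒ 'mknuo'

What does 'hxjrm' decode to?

grill

Shifts by position in alarm: pos 0: a→b (+1), pos 1: l→r (+6), pos 2: a→b (+1), pos 3: r→x (+6) — repeating every 2. A repeating key of period 2 is used — shifts +1, +6 over and over.
Reversing it on hxjrm: h−1=g, x−6=r, j−1=i, r−6=l, m−1=l.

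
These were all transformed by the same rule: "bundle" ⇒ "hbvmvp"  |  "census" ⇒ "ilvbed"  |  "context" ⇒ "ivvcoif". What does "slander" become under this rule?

Each letter shifts forward by (position + 6), i.e. 6, 7, 8, … — the shift grows by one for each successive letter.
For slander: s+6=y, l+7=s, a+8=i, n+9=w, d+10=n, e+11=p, r+12=d.

ysiwnpd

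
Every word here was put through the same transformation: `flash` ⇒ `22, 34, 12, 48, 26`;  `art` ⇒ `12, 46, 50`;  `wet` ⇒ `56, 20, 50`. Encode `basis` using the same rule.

f(#6)→22 and l(#12)→34: differences scale by 2, so n = 2·pos + 10. The formula is n = 2×(alphabet index, a=1) + 10.
For basis: b=2→14, a=1→12, s=19→48, i=9→28, s=19→48.

14, 12, 48, 28, 48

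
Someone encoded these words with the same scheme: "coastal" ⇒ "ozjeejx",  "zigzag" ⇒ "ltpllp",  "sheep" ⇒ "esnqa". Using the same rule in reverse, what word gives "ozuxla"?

collar

The shifts repeat in a cycle of length 3: positions 0,1,… shift by +12, +11, +9, then the pattern repeats.
Decoding ozuxla: o−12=c, z−11=o, u−9=l, x−12=l, l−11=a, a−9=r.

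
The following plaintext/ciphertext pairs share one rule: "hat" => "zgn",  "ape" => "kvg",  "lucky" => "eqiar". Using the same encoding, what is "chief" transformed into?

lkoni

The output letters match the input read backwards, each shifted +6: hat reversed is tah. The word is reversed, then every letter is shifted forward by 6.
For chief: reverse → feihc; then shift: f+6=l, e+6=k, i+6=o, h+6=n, c+6=i.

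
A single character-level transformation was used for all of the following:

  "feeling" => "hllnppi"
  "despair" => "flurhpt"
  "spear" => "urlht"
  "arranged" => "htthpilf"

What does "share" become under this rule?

ujhtl

The shift depends on letter class: consonant f→h is +2, but vowel e→l is +7. The rule splits by letter class: vowels +7, consonants +2.
Applying it to share: s(cons)+2=u, h(cons)+2=j, a(vowel)+7=h, r(cons)+2=t, e(vowel)+7=l.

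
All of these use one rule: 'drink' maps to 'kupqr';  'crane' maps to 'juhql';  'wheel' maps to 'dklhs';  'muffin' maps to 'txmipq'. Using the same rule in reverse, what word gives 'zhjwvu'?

sector

The shifts repeat in a cycle of length 2: positions 0,1,… shift by +7, +3, then the pattern repeats.
Reversing it on zhjwvu: z−7=s, h−3=e, j−7=c, w−3=t, v−7=o, u−3=r.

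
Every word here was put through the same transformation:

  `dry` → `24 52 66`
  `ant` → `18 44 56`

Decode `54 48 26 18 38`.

speak

The formula is n = 2×(alphabet index, a=1) + 16.
Undoing it on 54 48 26 18 38: 54→(54−16)÷2=19=s, 48→(48−16)÷2=16=p, 26→(26−16)÷2=5=e, 18→(18−16)÷2=1=a, 38→(38−16)÷2=11=k.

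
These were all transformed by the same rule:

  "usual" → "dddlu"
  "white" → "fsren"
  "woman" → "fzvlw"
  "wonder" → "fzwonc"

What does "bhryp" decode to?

swing

Shifts by position in usual: pos 0: u→d (+9), pos 1: s→d (+11), pos 2: u→d (+9), pos 3: a→l (+11) — repeating every 2. A repeating key of period 2 is used — shifts +9, +11 over and over.
Reversing it on bhryp: b−9=s, h−11=w, r−9=i, y−11=n, p−9=g.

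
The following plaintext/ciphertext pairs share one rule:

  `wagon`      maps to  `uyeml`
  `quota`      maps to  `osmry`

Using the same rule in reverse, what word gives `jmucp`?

Compare letters: w→u is +24, a→y is +24, g→e is +24 — a constant shift. This is a Caesar cipher with shift 24.
Reversing it on jmucp: j−24=l, m−24=o, u−24=w, c−24=e, p−24=r.

lower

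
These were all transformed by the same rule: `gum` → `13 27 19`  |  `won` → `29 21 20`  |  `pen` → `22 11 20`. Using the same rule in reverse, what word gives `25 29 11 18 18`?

g is letter #7 and maps to 13: an offset of 6. Each letter is replaced by its alphabet position (a=1..z=26) + 6.
Decoding 25 29 11 18 18: 25→(25−6)÷1=19=s, 29→(29−6)÷1=23=w, 11→(11−6)÷1=5=e, 18→(18−6)÷1=12=l, 18→(18−6)÷1=12=l.

swell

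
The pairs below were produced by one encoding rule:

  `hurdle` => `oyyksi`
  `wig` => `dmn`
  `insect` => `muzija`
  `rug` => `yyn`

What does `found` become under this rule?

msyuk

The shift depends on letter class: consonant h→o is +7, but vowel u→y is +4. Vowels shift forward by 4 and consonants shift forward by 7.
Applying it to found: f(cons)+7=m, o(vowel)+4=s, u(vowel)+4=y, n(cons)+7=u, d(cons)+7=k.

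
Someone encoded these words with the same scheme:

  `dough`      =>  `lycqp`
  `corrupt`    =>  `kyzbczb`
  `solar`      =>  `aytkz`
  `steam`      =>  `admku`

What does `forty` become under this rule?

nyzdg

Shifts by position in dough: pos 0: d→l (+8), pos 1: o→y (+10), pos 2: u→c (+8), pos 3: g→q (+10) — repeating every 2. It's a Vigenère-style cipher with numeric key [8,10]: position i shifts by key[i mod 2].
For forty: f+8=n, o+10=y, r+8=z, t+10=d, y+8=g.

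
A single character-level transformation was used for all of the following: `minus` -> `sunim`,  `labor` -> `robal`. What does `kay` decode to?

It's just the letters in reverse order.
Decoding kay: then reverse → yak.

yak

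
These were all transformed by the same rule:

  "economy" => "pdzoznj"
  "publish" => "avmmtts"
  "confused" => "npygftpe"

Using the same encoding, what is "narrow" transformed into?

ybcszx

Shifts by position in economy: pos 0: e→p (+11), pos 1: c→d (+1), pos 2: o→z (+11), pos 3: n→o (+1) — repeating every 2. It's a Vigenère-style cipher with numeric key [11,1]: position i shifts by key[i mod 2].
Applying it to narrow: n+11=y, a+1=b, r+11=c, r+1=s, o+11=z, w+1=x.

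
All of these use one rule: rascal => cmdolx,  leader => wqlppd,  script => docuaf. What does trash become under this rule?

A repeating key of period 2 is used — shifts +11, +12 over and over.
For trash: t+11=e, r+12=d, a+11=l, s+12=e, h+11=s.

edles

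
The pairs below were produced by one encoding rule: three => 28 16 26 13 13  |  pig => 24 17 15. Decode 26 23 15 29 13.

t is letter #20 and maps to 28: an offset of 8. Letters become their 1-based position plus 8 (so a→9, b→10, …).
Undoing it on 26 23 15 29 13: 26→(26−8)÷1=18=r, 23→(23−8)÷1=15=o, 15→(15−8)÷1=7=g, 29→(29−8)÷1=21=u, 13→(13−8)÷1=5=e.

rogue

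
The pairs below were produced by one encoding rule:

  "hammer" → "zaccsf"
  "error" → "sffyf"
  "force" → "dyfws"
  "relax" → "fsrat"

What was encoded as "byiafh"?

h(7)→z(25) and a(0)→a(0) fit y≡11x+0 (mod 26); the inverse of 11 mod 26 is 19. Each letter's alphabet position (a=0..z=25) is mapped through 11·x+0 mod 26 — an affine cipher.
Reversing it on byiafh: b(1)→19·(1−0)≡19=t; y(24)→19·(24−0)≡14=o; i(8)→19·(8−0)≡22=w; a(0)→19·(0−0)≡0=a; f(5)→19·(5−0)≡17=r; h(7)→19·(7−0)≡3=d (all mod 26).

toward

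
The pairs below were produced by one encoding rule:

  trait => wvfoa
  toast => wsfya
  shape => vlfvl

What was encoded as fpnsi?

In trait: t→w is +3, r→v is +4, a→f is +5, i→o is +6 — the shift increases by 1 each position. The shift increases by 1 at each position, starting from +3: 3, 4, 5, ….
Reversing it on fpnsi: f−3=c, p−4=l, n−5=i, s−6=m, i−7=b.

climb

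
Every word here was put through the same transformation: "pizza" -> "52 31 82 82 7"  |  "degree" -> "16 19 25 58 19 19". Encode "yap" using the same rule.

79 7 52

p(#16)→52 and i(#9)→31: differences scale by 3, so n = 3·pos + 4. The formula is n = 3×(alphabet index, a=1) + 4.
Applying it to yap: y=25→79, a=1→7, p=16→52.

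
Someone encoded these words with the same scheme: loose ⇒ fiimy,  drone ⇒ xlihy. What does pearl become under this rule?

jyulf

Compare letters: l→f is +20, o→i is +20, o→i is +20 — a constant shift. Every letter moves 20 places later in the alphabet, wrapping around z→a.
For pearl: p+20=j, e+20=y, a+20=u, r+20=l, l+20=f.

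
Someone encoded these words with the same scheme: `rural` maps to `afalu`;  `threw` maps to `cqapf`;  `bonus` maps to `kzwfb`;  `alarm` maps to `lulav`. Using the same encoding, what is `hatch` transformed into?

The shift depends on letter class: consonant r→a is +9, but vowel u→f is +11. The rule splits by letter class: vowels +11, consonants +9.
Applying it to hatch: h(cons)+9=q, a(vowel)+11=l, t(cons)+9=c, c(cons)+9=l, h(cons)+9=q.

qlclq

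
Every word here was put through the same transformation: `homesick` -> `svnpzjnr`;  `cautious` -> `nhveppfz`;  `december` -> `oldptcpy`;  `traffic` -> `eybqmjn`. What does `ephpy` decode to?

tiger

Shifts by position in homesick: pos 0: h→s (+11), pos 1: o→v (+7), pos 2: m→n (+1), pos 3: e→p (+11), pos 4: s→z (+7), pos 5: i→j (+1) — repeating every 3. It's a Vigenère-style cipher with numeric key [11,7,1]: position i shifts by key[i mod 3].
Reversing it on ephpy: e−11=t, p−7=i, h−1=g, p−11=e, y−7=r.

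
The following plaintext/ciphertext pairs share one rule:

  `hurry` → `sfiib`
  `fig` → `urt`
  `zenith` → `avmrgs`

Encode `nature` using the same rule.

mzgfiv

Each letter is replaced by its mirror in the alphabet: a↔z, b↔y, c↔x, and so on (the Atbash cipher).
On nature: n↔m, a↔z, t↔g, u↔f, r↔i, e↔v.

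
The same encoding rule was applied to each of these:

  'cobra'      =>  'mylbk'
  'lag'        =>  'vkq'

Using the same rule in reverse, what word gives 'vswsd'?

Compare letters: c→m is +10, o→y is +10, b→l is +10 — a constant shift. This is a Caesar cipher with shift 10.
Decoding vswsd: v−10=l, s−10=i, w−10=m, s−10=i, d−10=t.

limit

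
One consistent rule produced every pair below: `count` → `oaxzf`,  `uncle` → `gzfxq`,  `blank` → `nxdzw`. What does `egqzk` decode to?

The shifts repeat in a cycle of length 3: positions 0,1,… shift by +12, +12, +3, then the pattern repeats.
Decoding egqzk: e−12=s, g−12=u, q−3=n, z−12=n, k−12=y.

sunny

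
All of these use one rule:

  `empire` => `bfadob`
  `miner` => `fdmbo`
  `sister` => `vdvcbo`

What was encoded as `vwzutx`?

shadow

e(4)→b(1) and m(12)→f(5) fit y≡7x+25 (mod 26); the inverse of 7 mod 26 is 15. Each letter's alphabet position (a=0..z=25) is mapped through 7·x+25 mod 26 — an affine cipher.
Decoding vwzutx: v(21)→15·(21−25)≡18=s; w(22)→15·(22−25)≡7=h; z(25)→15·(25−25)≡0=a; u(20)→15·(20−25)≡3=d; t(19)→15·(19−25)≡14=o; x(23)→15·(23−25)≡22=w (all mod 26).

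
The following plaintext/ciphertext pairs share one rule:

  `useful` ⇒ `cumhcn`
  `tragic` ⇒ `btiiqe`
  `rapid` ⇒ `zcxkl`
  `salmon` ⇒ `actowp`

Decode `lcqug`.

daisy

Shifts by position in useful: pos 0: u→c (+8), pos 1: s→u (+2), pos 2: e→m (+8), pos 3: f→h (+2) — repeating every 2. The shifts repeat in a cycle of length 2: positions 0,1,… shift by +8, +2, then the pattern repeats.
Reversing it on lcqug: l−8=d, c−2=a, q−8=i, u−2=s, g−8=y.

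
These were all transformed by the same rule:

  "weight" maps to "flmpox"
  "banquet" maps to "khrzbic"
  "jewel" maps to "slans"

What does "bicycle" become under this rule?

kpghjpn

A repeating key of period 3 is used — shifts +9, +7, +4 over and over.
Applying it to bicycle: b+9=k, i+7=p, c+4=g, y+9=h, c+7=j, l+4=p, e+9=n.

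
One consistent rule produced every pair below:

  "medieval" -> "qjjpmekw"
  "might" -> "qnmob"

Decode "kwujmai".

grocery

In medieval: m→q is +4, e→j is +5, d→j is +6, i→p is +7 — the shift increases by 1 each position. The shift increases by 1 at each position, starting from +4: 4, 5, 6, ….
Undoing it on kwujmai: k−4=g, w−5=r, u−6=o, j−7=c, m−8=e, a−9=r, i−10=y.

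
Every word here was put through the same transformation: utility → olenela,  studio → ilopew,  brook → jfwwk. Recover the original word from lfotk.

u(20)→o(14) and t(19)→l(11) fit y≡3x+6 (mod 26); the inverse of 3 mod 26 is 9. Treating letters as 0–25, the rule is x ↦ 3x + 6 (mod 26).
Reversing it on lfotk: l(11)→9·(11−6)≡19=t; f(5)→9·(5−6)≡17=r; o(14)→9·(14−6)≡20=u; t(19)→9·(19−6)≡13=n; k(10)→9·(10−6)≡10=k (all mod 26).

trunk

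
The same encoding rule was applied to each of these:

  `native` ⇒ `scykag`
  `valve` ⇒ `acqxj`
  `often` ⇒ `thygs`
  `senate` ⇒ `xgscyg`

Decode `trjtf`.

opera

Shifts by position in native: pos 0: n→s (+5), pos 1: a→c (+2), pos 2: t→y (+5), pos 3: i→k (+2) — repeating every 2. The shifts repeat in a cycle of length 2: positions 0,1,… shift by +5, +2, then the pattern repeats.
Undoing it on trjtf: t−5=o, r−2=p, j−5=e, t−2=r, f−5=a.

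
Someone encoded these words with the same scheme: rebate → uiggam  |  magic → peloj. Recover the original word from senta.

In rebate: r→u is +3, e→i is +4, b→g is +5, a→g is +6 — the shift increases by 1 each position. Each letter shifts forward by (position + 3), i.e. 3, 4, 5, … — the shift grows by one for each successive letter.
Reversing it on senta: s−3=p, e−4=a, n−5=i, t−6=n, a−7=t.

paint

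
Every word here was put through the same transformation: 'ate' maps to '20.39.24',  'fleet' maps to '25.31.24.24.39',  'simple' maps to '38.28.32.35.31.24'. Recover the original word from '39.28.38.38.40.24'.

tissue

a is letter #1 and maps to 20: an offset of 19. Letters become their 1-based position plus 19 (so a→20, b→21, …).
Undoing it on 39.28.38.38.40.24: 39→(39−19)÷1=20=t, 28→(28−19)÷1=9=i, 38→(38−19)÷1=19=s, 38→(38−19)÷1=19=s, 40→(40−19)÷1=21=u, 24→(24−19)÷1=5=e.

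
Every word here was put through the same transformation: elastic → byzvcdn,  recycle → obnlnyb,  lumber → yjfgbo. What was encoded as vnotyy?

e(4)→b(1) and l(11)→y(24) fit y≡7x+25 (mod 26); the inverse of 7 mod 26 is 15. Treating letters as 0–25, the rule is x ↦ 7x + 25 (mod 26).
Reversing it on vnotyy: v(21)→15·(21−25)≡18=s; n(13)→15·(13−25)≡2=c; o(14)→15·(14−25)≡17=r; t(19)→15·(19−25)≡14=o; y(24)→15·(24−25)≡11=l; y(24)→15·(24−25)≡11=l (all mod 26).

scroll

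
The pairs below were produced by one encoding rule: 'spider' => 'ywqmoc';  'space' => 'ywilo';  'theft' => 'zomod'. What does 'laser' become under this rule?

Letter i (0-indexed) is shifted by i+6, so successive shifts are 6, 7, 8, ….
Applying it to laser: l+6=r, a+7=h, s+8=a, e+9=n, r+10=b.

rhanb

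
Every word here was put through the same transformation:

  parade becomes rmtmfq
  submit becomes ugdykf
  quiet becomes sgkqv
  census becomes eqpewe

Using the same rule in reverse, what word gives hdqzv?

Shifts by position in parade: pos 0: p→r (+2), pos 1: a→m (+12), pos 2: r→t (+2), pos 3: a→m (+12) — repeating every 2. A repeating key of period 2 is used — shifts +2, +12 over and over.
Decoding hdqzv: h−2=f, d−12=r, q−2=o, z−12=n, v−2=t.

front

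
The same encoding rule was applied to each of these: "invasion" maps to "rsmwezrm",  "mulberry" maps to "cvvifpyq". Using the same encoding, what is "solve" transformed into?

The output letters match the input read backwards, each shifted +4: invasion reversed is noisavni. Read the word backwards and shift each letter +4.
On solve: reverse → evlos; then shift: e+4=i, v+4=z, l+4=p, o+4=s, s+4=w.

izpsw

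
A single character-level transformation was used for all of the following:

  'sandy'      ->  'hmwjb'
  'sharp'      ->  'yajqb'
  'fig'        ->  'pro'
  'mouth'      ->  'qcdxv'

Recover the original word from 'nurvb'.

The output letters match the input read backwards, each shifted +9: sandy reversed is ydnas. The word is reversed, then every letter is shifted forward by 9.
Reversing it on nurvb: shift back: n−9=e, u−9=l, r−9=i, v−9=m, b−9=s → elims; then reverse → smile.

smile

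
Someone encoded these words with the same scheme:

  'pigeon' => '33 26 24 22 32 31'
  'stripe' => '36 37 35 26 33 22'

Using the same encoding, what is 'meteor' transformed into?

The number is (letter's place in the alphabet, a=1) + 17.
For meteor: m=13→30, e=5→22, t=20→37, e=5→22, o=15→32, r=18→35.

30 22 37 22 32 35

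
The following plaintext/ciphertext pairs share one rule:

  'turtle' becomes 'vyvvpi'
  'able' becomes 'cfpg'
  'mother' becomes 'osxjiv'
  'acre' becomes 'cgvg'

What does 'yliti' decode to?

where

Shifts by position in turtle: pos 0: t→v (+2), pos 1: u→y (+4), pos 2: r→v (+4), pos 3: t→v (+2), pos 4: l→p (+4), pos 5: e→i (+4) — repeating every 3. A repeating key of period 3 is used — shifts +2, +4, +4 over and over.
Decoding yliti: y−2=w, l−4=h, i−4=e, t−2=r, i−4=e.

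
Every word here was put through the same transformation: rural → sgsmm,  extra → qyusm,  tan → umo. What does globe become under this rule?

hmacq

The shift depends on letter class: consonant r→s is +1, but vowel u→g is +12. Two shifts are in play — +12 for a/e/i/o/u, +1 for every other letter.
Applying it to globe: g(cons)+1=h, l(cons)+1=m, o(vowel)+12=a, b(cons)+1=c, e(vowel)+12=q.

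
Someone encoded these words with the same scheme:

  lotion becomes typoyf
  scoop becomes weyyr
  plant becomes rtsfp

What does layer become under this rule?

tsgqd

l(11)→t(19) and o(14)→y(24) fit y≡19x+18 (mod 26); the inverse of 19 mod 26 is 11. This is an affine cipher: with a=0,…,z=25, each position x becomes (19x+18) mod 26.
For layer: l(11)→19·11+18≡19=t; a(0)→19·0+18≡18=s; y(24)→19·24+18≡6=g; e(4)→19·4+18≡16=q; r(17)→19·17+18≡3=d (all mod 26).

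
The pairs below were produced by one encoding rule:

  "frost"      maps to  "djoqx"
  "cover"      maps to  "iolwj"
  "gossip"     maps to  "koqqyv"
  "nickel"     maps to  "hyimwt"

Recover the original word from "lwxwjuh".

veteran

This is an affine cipher: with a=0,…,z=25, each position x becomes (7x+20) mod 26.
Undoing it on lwxwjuh: l(11)→15·(11−20)≡21=v; w(22)→15·(22−20)≡4=e; x(23)→15·(23−20)≡19=t; w(22)→15·(22−20)≡4=e; j(9)→15·(9−20)≡17=r; u(20)→15·(20−20)≡0=a; h(7)→15·(7−20)≡13=n (all mod 26).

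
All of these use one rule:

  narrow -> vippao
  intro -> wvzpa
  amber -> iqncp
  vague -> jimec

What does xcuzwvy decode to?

destiny

n(13)→v(21) and a(0)→i(8) fit y≡5x+8 (mod 26); the inverse of 5 mod 26 is 21. Treating letters as 0–25, the rule is x ↦ 5x + 8 (mod 26).
Reversing it on xcuzwvy: x(23)→21·(23−8)≡3=d; c(2)→21·(2−8)≡4=e; u(20)→21·(20−8)≡18=s; z(25)→21·(25−8)≡19=t; w(22)→21·(22−8)≡8=i; v(21)→21·(21−8)≡13=n; y(24)→21·(24−8)≡24=y (all mod 26).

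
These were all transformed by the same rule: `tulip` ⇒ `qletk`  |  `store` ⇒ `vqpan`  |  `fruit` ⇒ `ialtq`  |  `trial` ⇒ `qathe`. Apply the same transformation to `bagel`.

chdne

t(19)→q(16) and u(20)→l(11) fit y≡21x+7 (mod 26); the inverse of 21 mod 26 is 5. Treating letters as 0–25, the rule is x ↦ 21x + 7 (mod 26).
On bagel: b(1)→21·1+7≡2=c; a(0)→21·0+7≡7=h; g(6)→21·6+7≡3=d; e(4)→21·4+7≡13=n; l(11)→21·11+7≡4=e (all mod 26).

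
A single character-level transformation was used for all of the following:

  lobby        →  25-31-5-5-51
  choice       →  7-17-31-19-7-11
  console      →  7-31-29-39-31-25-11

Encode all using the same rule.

3-25-25

l(#12)→25 and o(#15)→31: differences scale by 2, so n = 2·pos + 1. With a=1..z=26, the number is 2·pos + 1.
On all: a=1→3, l=12→25, l=12→25.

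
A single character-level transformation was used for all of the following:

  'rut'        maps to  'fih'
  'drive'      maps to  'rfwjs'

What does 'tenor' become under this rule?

hsbcf

Compare letters: r→f is +14, u→i is +14, t→h is +14 — a constant shift. Each letter is shifted forward by 14 in the alphabet (a Caesar shift of +14).
On tenor: t+14=h, e+14=s, n+14=b, o+14=c, r+14=f.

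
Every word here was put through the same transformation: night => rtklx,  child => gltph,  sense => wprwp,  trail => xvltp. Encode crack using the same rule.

gvlgo

The shift depends on letter class: consonant n→r is +4, but vowel i→t is +11. The rule splits by letter class: vowels +11, consonants +4.
Applying it to crack: c(cons)+4=g, r(cons)+4=v, a(vowel)+11=l, c(cons)+4=g, k(cons)+4=o.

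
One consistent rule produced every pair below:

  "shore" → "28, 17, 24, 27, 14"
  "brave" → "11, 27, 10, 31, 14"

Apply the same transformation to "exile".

Letters become their 1-based position plus 9 (so a→10, b→11, …).
Applying it to exile: e=5→14, x=24→33, i=9→18, l=12→21, e=5→14.

14, 33, 18, 21, 14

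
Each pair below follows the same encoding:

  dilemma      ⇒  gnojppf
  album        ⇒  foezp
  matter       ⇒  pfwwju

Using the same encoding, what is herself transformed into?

kjuvjoi

The shift depends on letter class: consonant d→g is +3, but vowel i→n is +5. Vowels shift forward by 5 and consonants shift forward by 3.
On herself: h(cons)+3=k, e(vowel)+5=j, r(cons)+3=u, s(cons)+3=v, e(vowel)+5=j, l(cons)+3=o, f(cons)+3=i.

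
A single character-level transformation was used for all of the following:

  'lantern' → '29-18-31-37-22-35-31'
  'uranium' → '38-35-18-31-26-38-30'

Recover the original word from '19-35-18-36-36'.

brass

l is letter #12 and maps to 29: an offset of 17. Each letter is replaced by its alphabet position (a=1..z=26) + 17.
Reversing it on 19-35-18-36-36: 19→(19−17)÷1=2=b, 35→(35−17)÷1=18=r, 18→(18−17)÷1=1=a, 36→(36−17)÷1=19=s, 36→(36−17)÷1=19=s.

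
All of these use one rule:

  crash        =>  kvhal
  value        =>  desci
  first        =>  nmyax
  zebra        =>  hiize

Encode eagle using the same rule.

The shifts repeat in a cycle of length 3: positions 0,1,… shift by +8, +4, +7, then the pattern repeats.
For eagle: e+8=m, a+4=e, g+7=n, l+8=t, e+4=i.

menti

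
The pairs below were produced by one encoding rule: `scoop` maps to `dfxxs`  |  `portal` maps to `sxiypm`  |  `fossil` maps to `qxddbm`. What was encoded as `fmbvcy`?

client

s(18)→d(3) and c(2)→f(5) fit y≡21x+15 (mod 26); the inverse of 21 mod 26 is 5. This is an affine cipher: with a=0,…,z=25, each position x becomes (21x+15) mod 26.
Undoing it on fmbvcy: f(5)→5·(5−15)≡2=c; m(12)→5·(12−15)≡11=l; b(1)→5·(1−15)≡8=i; v(21)→5·(21−15)≡4=e; c(2)→5·(2−15)≡13=n; y(24)→5·(24−15)≡19=t (all mod 26).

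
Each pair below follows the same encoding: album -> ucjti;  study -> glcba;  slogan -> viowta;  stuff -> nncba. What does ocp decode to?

hug

The output letters match the input read backwards, each shifted +8: album reversed is mubla. The word is reversed, then every letter is shifted forward by 8.
Decoding ocp: shift back: o−8=g, c−8=u, p−8=h → guh; then reverse → hug.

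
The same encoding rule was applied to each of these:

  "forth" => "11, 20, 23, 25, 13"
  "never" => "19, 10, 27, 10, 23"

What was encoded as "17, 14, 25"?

lit

f is letter #6 and maps to 11: an offset of 5. Each letter is replaced by its alphabet position (a=1..z=26) + 5.
Decoding 17, 14, 25: 17→(17−5)÷1=12=l, 14→(14−5)÷1=9=i, 25→(25−5)÷1=20=t.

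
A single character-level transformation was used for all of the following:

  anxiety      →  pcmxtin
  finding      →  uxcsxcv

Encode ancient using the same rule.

Every letter moves 15 places later in the alphabet, wrapping around z→a.
On ancient: a+15=p, n+15=c, c+15=r, i+15=x, e+15=t, n+15=c, t+15=i.

pcrxtci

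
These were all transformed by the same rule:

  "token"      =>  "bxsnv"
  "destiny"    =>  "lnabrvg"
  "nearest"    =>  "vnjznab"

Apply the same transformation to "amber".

Two shifts are in play — +9 for a/e/i/o/u, +8 for every other letter.
Applying it to amber: a(vowel)+9=j, m(cons)+8=u, b(cons)+8=j, e(vowel)+9=n, r(cons)+8=z.

jujnz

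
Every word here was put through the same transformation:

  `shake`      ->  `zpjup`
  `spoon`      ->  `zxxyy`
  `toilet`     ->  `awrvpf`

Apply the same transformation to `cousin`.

The shift increases by 1 at each position, starting from +7: 7, 8, 9, ….
Applying it to cousin: c+7=j, o+8=w, u+9=d, s+10=c, i+11=t, n+12=z.

jwdctz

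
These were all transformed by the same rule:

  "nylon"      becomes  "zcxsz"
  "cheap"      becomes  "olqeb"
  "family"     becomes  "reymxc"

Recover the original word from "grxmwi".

unlike

Shifts by position in nylon: pos 0: n→z (+12), pos 1: y→c (+4), pos 2: l→x (+12), pos 3: o→s (+4) — repeating every 2. The shifts repeat in a cycle of length 2: positions 0,1,… shift by +12, +4, then the pattern repeats.
Reversing it on grxmwi: g−12=u, r−4=n, x−12=l, m−4=i, w−12=k, i−4=e.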